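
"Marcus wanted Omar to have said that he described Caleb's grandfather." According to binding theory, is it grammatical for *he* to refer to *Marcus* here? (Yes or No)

Yes

*Marcus* is an R-expression; Principle C requires it to be free (not bound by any c-commanding expression).
— he: subject of the clause headed by 'described'; the pronoun does not c-command the R-expression — coreference allowed.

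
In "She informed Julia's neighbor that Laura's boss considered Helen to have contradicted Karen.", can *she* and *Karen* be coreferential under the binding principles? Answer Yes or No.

No

*Karen* is an R-expression; Principle C requires it to be free (not bound by any c-commanding expression).
— she: subject of the matrix clause; the pronoun c-commands the R-expression — coreference blocked (Principle C).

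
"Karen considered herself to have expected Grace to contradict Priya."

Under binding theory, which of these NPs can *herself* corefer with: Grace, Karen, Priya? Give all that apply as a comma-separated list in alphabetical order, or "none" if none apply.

*herself* is a reflexive; Principle A requires it to be bound within its binding domain — the matrix clause.
— Grace: subject of the clause headed by 'contradict'; does not c-command the reflexive — cannot bind it (Principle A).
— Karen: subject of the matrix clause; c-commands the reflexive within its binding domain — allowed (Principle A).
— Priya: object of the clause headed by 'contradict'; does not c-command the reflexive — cannot bind it (Principle A).

Karen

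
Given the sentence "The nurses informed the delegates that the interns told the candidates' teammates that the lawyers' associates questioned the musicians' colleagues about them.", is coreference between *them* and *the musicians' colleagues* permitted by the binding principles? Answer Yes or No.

No

*them* is a pronoun; Principle B requires it to be free in its binding domain — the clause headed by 'questioned'.
— the musicians' colleagues: object of the clause headed by 'questioned'; c-commands the pronoun within its binding domain — blocked (Principle B).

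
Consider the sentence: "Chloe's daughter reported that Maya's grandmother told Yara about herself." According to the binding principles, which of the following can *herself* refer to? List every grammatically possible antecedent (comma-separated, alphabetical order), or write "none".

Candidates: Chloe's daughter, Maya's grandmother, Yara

*herself* is a reflexive; Principle A requires it to be bound within its binding domain — the clause headed by 'told'.
— Chloe's daughter: subject of the matrix clause; c-commands the reflexive but lies outside its binding domain — cannot bind it (Principle A).
— Maya's grandmother: subject of the clause headed by 'told'; c-commands the reflexive within its binding domain — allowed (Principle A).
— Yara: object of the clause headed by 'told'; c-commands the reflexive within its binding domain — allowed (Principle A).

Maya's grandmother, Yara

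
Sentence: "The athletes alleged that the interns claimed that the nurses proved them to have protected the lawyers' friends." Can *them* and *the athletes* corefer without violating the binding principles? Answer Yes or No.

Yes

*the athletes* is an R-expression; Principle C requires it to be free (not bound by any c-commanding expression).
— them: subject of the clause headed by 'protected'; the pronoun does not c-command the R-expression — coreference allowed.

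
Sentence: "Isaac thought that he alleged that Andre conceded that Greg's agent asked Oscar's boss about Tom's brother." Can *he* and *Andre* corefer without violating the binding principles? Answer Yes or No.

*Andre* is an R-expression; Principle C requires it to be free (not bound by any c-commanding expression).
— he: subject of the clause headed by 'alleged'; the pronoun c-commands the R-expression — coreference blocked (Principle C).

No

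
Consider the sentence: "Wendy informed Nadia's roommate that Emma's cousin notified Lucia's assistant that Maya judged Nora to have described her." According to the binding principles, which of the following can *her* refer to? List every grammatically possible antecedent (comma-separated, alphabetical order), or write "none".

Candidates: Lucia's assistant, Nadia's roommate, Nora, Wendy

*her* is a pronoun; Principle B requires it to be free in its binding domain — the clause headed by 'described'.
— Lucia's assistant: object of the clause headed by 'notified'; c-commands the pronoun but lies outside its binding domain — allowed.
— Nadia's roommate: object of the matrix clause; c-commands the pronoun but lies outside its binding domain — allowed.
— Nora: subject of the clause headed by 'described'; c-commands the pronoun within its binding domain — blocked (Principle B).
— Wendy: subject of the matrix clause; c-commands the pronoun but lies outside its binding domain — allowed.

Lucia's assistant, Nadia's roommate, Wendy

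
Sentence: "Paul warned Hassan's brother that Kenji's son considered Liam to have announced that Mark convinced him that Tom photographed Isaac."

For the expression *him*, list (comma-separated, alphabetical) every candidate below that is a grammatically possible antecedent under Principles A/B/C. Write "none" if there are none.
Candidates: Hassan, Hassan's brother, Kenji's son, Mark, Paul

Hassan, Hassan's brother, Kenji's son, Paul

*him* is a pronoun; Principle B requires it to be free in its binding domain — the clause headed by 'convinced'.
— Hassan: possessor inside the object DP of the matrix clause; does not c-command the pronoun — Principle B does not apply; allowed.
— Hassan's brother: object of the matrix clause; c-commands the pronoun but lies outside its binding domain — allowed.
— Kenji's son: subject of the clause headed by 'considered'; c-commands the pronoun but lies outside its binding domain — allowed.
— Mark: subject of the clause headed by 'convinced'; c-commands the pronoun within its binding domain — blocked (Principle B).
— Paul: subject of the matrix clause; c-commands the pronoun but lies outside its binding domain — allowed.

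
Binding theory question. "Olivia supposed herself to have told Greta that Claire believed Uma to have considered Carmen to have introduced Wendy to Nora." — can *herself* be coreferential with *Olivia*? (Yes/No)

Yes

*herself* is a reflexive; Principle A requires it to be bound within its binding domain — the matrix clause.
— Olivia: subject of the matrix clause; c-commands the reflexive within its binding domain — allowed (Principle A).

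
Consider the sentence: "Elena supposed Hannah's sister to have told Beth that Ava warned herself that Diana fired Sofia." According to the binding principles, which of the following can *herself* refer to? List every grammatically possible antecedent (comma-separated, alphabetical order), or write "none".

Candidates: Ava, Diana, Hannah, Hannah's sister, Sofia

*herself* is a reflexive; Principle A requires it to be bound within its binding domain — the clause headed by 'warned'.
— Ava: subject of the clause headed by 'warned'; c-commands the reflexive within its binding domain — allowed (Principle A).
— Diana: subject of the clause headed by 'fired'; does not c-command the reflexive — cannot bind it (Principle A).
— Hannah: possessor inside the subject DP of the clause headed by 'told'; does not c-command the reflexive — cannot bind it (Principle A).
— Hannah's sister: subject of the clause headed by 'told'; c-commands the reflexive but lies outside its binding domain — cannot bind it (Principle A).
— Sofia: object of the clause headed by 'fired'; does not c-command the reflexive — cannot bind it (Principle A).

Ava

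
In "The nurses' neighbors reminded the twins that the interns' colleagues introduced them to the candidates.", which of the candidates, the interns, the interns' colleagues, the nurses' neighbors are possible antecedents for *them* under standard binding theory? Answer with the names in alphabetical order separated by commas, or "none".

*them* is a pronoun; Principle B requires it to be free in its binding domain — the clause headed by 'introduced'.
— the candidates: second object of the clause headed by 'introduced'; is c-commanded by the pronoun; coreference would bind this R-expression — blocked (Principle C).
— the interns: possessor inside the subject DP of the clause headed by 'introduced'; does not c-command the pronoun — Principle B does not apply; allowed.
— the interns' colleagues: subject of the clause headed by 'introduced'; c-commands the pronoun within its binding domain — blocked (Principle B).
— the nurses' neighbors: subject of the matrix clause; c-commands the pronoun but lies outside its binding domain — allowed.

the interns, the nurses' neighbors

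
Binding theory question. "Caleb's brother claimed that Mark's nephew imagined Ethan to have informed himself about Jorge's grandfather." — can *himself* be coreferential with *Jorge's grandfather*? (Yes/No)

No

*himself* is a reflexive; Principle A requires it to be bound within its binding domain — the clause headed by 'informed'.
— Jorge's grandfather: second object of the clause headed by 'informed'; does not c-command the reflexive — cannot bind it (Principle A).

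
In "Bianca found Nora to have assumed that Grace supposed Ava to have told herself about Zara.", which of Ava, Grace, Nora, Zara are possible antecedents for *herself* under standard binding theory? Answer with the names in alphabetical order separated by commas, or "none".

Ava

*herself* is a reflexive; Principle A requires it to be bound within its binding domain — the clause headed by 'told'.
— Ava: subject of the clause headed by 'told'; c-commands the reflexive within its binding domain — allowed (Principle A).
— Grace: subject of the clause headed by 'supposed'; c-commands the reflexive but lies outside its binding domain — cannot bind it (Principle A).
— Nora: subject of the clause headed by 'assumed'; c-commands the reflexive but lies outside its binding domain — cannot bind it (Principle A).
— Zara: second object of the clause headed by 'told'; does not c-command the reflexive — cannot bind it (Principle A).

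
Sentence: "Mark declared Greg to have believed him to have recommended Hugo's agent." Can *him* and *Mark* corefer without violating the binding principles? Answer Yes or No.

Yes

*Mark* is an R-expression; Principle C requires it to be free (not bound by any c-commanding expression).
— him: subject of the clause headed by 'recommended'; the pronoun does not c-command the R-expression — coreference allowed.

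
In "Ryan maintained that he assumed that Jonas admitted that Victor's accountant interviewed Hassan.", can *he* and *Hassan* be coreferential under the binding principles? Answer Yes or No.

*Hassan* is an R-expression; Principle C requires it to be free (not bound by any c-commanding expression).
— he: subject of the clause headed by 'assumed'; the pronoun c-commands the R-expression — coreference blocked (Principle C).

No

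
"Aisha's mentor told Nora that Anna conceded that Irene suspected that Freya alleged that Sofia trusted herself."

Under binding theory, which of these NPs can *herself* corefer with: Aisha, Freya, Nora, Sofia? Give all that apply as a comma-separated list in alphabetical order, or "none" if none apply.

*herself* is a reflexive; Principle A requires it to be bound within its binding domain — the clause headed by 'trusted'.
— Aisha: possessor inside the subject DP of the matrix clause; does not c-command the reflexive — cannot bind it (Principle A).
— Freya: subject of the clause headed by 'alleged'; c-commands the reflexive but lies outside its binding domain — cannot bind it (Principle A).
— Nora: object of the matrix clause; c-commands the reflexive but lies outside its binding domain — cannot bind it (Principle A).
— Sofia: subject of the clause headed by 'trusted'; c-commands the reflexive within its binding domain — allowed (Principle A).

Sofia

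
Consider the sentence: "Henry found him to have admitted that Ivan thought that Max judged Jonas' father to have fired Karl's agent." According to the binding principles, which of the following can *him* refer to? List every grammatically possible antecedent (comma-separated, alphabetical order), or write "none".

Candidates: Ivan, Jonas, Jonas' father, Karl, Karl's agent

none

*him* is a pronoun; Principle B requires it to be free in its binding domain — the matrix clause.
— Ivan: subject of the clause headed by 'thought'; is c-commanded by the pronoun; coreference would bind this R-expression — blocked (Principle C).
— Jonas: possessor inside the subject DP of the clause headed by 'fired'; is c-commanded by the pronoun; coreference would bind this R-expression — blocked (Principle C).
— Jonas' father: subject of the clause headed by 'fired'; is c-commanded by the pronoun; coreference would bind this R-expression — blocked (Principle C).
— Karl: possessor inside the object DP of the clause headed by 'fired'; is c-commanded by the pronoun; coreference would bind this R-expression — blocked (Principle C).
— Karl's agent: object of the clause headed by 'fired'; is c-commanded by the pronoun; coreference would bind this R-expression — blocked (Principle C).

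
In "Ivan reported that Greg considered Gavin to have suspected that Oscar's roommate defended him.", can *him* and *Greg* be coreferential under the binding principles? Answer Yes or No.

*Greg* is an R-expression; Principle C requires it to be free (not bound by any c-commanding expression).
— him: object of the clause headed by 'defended'; the pronoun does not c-command the R-expression — coreference allowed.

Yes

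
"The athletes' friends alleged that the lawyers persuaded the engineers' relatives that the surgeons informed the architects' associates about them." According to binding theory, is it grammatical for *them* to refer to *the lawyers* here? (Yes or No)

*the lawyers* is an R-expression; Principle C requires it to be free (not bound by any c-commanding expression).
— them: second object of the clause headed by 'informed'; the pronoun does not c-command the R-expression — coreference allowed.

Yes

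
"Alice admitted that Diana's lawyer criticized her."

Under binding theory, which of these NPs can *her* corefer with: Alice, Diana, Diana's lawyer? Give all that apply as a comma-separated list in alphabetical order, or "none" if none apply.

Alice, Diana

*her* is a pronoun; Principle B requires it to be free in its binding domain — the clause headed by 'criticized'.
— Alice: subject of the matrix clause; c-commands the pronoun but lies outside its binding domain — allowed.
— Diana: possessor inside the subject DP of the clause headed by 'criticized'; does not c-command the pronoun — Principle B does not apply; allowed.
— Diana's lawyer: subject of the clause headed by 'criticized'; c-commands the pronoun within its binding domain — blocked (Principle B).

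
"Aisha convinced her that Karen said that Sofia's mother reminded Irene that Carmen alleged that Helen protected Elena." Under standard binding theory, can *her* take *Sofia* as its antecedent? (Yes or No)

*her* is a pronoun; Principle B requires it to be free in its binding domain — the matrix clause.
— Sofia: possessor inside the subject DP of the clause headed by 'reminded'; is c-commanded by the pronoun; coreference would bind this R-expression — blocked (Principle C).

No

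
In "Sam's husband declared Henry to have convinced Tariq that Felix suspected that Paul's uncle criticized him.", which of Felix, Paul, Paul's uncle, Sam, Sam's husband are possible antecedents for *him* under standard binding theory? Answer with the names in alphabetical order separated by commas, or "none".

*him* is a pronoun; Principle B requires it to be free in its binding domain — the clause headed by 'criticized'.
— Felix: subject of the clause headed by 'suspected'; c-commands the pronoun but lies outside its binding domain — allowed.
— Paul: possessor inside the subject DP of the clause headed by 'criticized'; does not c-command the pronoun — Principle B does not apply; allowed.
— Paul's uncle: subject of the clause headed by 'criticized'; c-commands the pronoun within its binding domain — blocked (Principle B).
— Sam: possessor inside the subject DP of the matrix clause; does not c-command the pronoun — Principle B does not apply; allowed.
— Sam's husband: subject of the matrix clause; c-commands the pronoun but lies outside its binding domain — allowed.

Felix, Paul, Sam, Sam's husband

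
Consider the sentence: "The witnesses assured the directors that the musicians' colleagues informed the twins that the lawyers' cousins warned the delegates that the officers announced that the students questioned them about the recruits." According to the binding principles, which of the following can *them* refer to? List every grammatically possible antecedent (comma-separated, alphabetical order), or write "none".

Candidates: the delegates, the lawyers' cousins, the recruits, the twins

*them* is a pronoun; Principle B requires it to be free in its binding domain — the clause headed by 'questioned'.
— the delegates: object of the clause headed by 'warned'; c-commands the pronoun but lies outside its binding domain — allowed.
— the lawyers' cousins: subject of the clause headed by 'warned'; c-commands the pronoun but lies outside its binding domain — allowed.
— the recruits: second object of the clause headed by 'questioned'; is c-commanded by the pronoun; coreference would bind this R-expression — blocked (Principle C).
— the twins: object of the clause headed by 'informed'; c-commands the pronoun but lies outside its binding domain — allowed.

the delegates, the lawyers' cousins, the twins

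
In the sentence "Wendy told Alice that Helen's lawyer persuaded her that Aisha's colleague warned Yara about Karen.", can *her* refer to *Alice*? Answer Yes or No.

*her* is a pronoun; Principle B requires it to be free in its binding domain — the clause headed by 'persuaded'.
— Alice: object of the matrix clause; c-commands the pronoun but lies outside its binding domain — allowed.

Yes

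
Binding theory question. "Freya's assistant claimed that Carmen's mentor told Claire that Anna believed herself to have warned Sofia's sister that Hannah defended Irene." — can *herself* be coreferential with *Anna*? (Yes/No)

Yes

*herself* is a reflexive; Principle A requires it to be bound within its binding domain — the clause headed by 'believed'.
— Anna: subject of the clause headed by 'believed'; c-commands the reflexive within its binding domain — allowed (Principle A).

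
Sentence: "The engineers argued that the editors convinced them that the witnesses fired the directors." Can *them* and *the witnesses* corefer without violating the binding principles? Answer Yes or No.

*the witnesses* is an R-expression; Principle C requires it to be free (not bound by any c-commanding expression).
— them: object of the clause headed by 'convinced'; the pronoun c-commands the R-expression — coreference blocked (Principle C).

No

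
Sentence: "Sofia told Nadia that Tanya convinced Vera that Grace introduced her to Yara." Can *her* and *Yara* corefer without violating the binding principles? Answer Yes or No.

*Yara* is an R-expression; Principle C requires it to be free (not bound by any c-commanding expression).
— her: object of the clause headed by 'introduced'; the pronoun c-commands the R-expression — coreference blocked (Principle C).

No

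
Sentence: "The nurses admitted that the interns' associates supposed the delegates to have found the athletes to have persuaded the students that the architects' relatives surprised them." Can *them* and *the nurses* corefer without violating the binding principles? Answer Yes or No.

*the nurses* is an R-expression; Principle C requires it to be free (not bound by any c-commanding expression).
— them: object of the clause headed by 'surprised'; the pronoun does not c-command the R-expression — coreference allowed.

Yes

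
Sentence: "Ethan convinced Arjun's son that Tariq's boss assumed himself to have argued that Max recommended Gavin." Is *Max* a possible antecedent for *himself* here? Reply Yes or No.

*himself* is a reflexive; Principle A requires it to be bound within its binding domain — the clause headed by 'assumed'.
— Max: subject of the clause headed by 'recommended'; does not c-command the reflexive — cannot bind it (Principle A).

No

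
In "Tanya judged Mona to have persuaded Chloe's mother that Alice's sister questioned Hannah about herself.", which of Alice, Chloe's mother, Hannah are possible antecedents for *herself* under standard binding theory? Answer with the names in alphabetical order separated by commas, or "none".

Hannah

*herself* is a reflexive; Principle A requires it to be bound within its binding domain — the clause headed by 'questioned'.
— Alice: possessor inside the subject DP of the clause headed by 'questioned'; does not c-command the reflexive — cannot bind it (Principle A).
— Chloe's mother: object of the clause headed by 'persuaded'; c-commands the reflexive but lies outside its binding domain — cannot bind it (Principle A).
— Hannah: object of the clause headed by 'questioned'; c-commands the reflexive within its binding domain — allowed (Principle A).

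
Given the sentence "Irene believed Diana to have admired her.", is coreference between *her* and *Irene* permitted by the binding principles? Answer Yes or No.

*her* is a pronoun; Principle B requires it to be free in its binding domain — the clause headed by 'admired'.
— Irene: subject of the matrix clause; c-commands the pronoun but lies outside its binding domain — allowed.

Yes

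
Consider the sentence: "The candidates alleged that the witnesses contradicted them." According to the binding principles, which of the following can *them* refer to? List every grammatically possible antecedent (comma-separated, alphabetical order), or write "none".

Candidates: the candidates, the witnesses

*them* is a pronoun; Principle B requires it to be free in its binding domain — the clause headed by 'contradicted'.
— the candidates: subject of the matrix clause; c-commands the pronoun but lies outside its binding domain — allowed.
— the witnesses: subject of the clause headed by 'contradicted'; c-commands the pronoun within its binding domain — blocked (Principle B).

the candidates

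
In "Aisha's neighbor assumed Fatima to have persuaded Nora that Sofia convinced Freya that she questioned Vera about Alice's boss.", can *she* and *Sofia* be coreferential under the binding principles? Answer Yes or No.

Yes

*Sofia* is an R-expression; Principle C requires it to be free (not bound by any c-commanding expression).
— she: subject of the clause headed by 'questioned'; the pronoun does not c-command the R-expression — coreference allowed.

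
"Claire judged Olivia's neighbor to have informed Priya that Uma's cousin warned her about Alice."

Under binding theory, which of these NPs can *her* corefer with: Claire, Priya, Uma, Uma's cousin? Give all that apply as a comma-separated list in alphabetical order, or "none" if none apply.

Claire, Priya, Uma

*her* is a pronoun; Principle B requires it to be free in its binding domain — the clause headed by 'warned'.
— Claire: subject of the matrix clause; c-commands the pronoun but lies outside its binding domain — allowed.
— Priya: object of the clause headed by 'informed'; c-commands the pronoun but lies outside its binding domain — allowed.
— Uma: possessor inside the subject DP of the clause headed by 'warned'; does not c-command the pronoun — Principle B does not apply; allowed.
— Uma's cousin: subject of the clause headed by 'warned'; c-commands the pronoun within its binding domain — blocked (Principle B).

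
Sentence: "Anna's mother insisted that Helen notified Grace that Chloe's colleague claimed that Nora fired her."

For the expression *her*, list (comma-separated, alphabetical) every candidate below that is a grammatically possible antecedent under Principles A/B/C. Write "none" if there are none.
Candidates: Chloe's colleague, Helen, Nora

Chloe's colleague, Helen

*her* is a pronoun; Principle B requires it to be free in its binding domain — the clause headed by 'fired'.
— Chloe's colleague: subject of the clause headed by 'claimed'; c-commands the pronoun but lies outside its binding domain — allowed.
— Helen: subject of the clause headed by 'notified'; c-commands the pronoun but lies outside its binding domain — allowed.
— Nora: subject of the clause headed by 'fired'; c-commands the pronoun within its binding domain — blocked (Principle B).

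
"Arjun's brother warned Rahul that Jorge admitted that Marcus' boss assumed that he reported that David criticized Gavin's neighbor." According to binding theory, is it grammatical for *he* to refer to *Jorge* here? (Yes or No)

*Jorge* is an R-expression; Principle C requires it to be free (not bound by any c-commanding expression).
— he: subject of the clause headed by 'reported'; the pronoun does not c-command the R-expression — coreference allowed.

Yes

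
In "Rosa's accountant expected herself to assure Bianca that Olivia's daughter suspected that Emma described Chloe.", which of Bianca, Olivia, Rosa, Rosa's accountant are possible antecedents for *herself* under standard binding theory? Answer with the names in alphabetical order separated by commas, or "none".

Rosa's accountant

*herself* is a reflexive; Principle A requires it to be bound within its binding domain — the matrix clause.
— Bianca: object of the clause headed by 'assure'; does not c-command the reflexive — cannot bind it (Principle A).
— Olivia: possessor inside the subject DP of the clause headed by 'suspected'; does not c-command the reflexive — cannot bind it (Principle A).
— Rosa: possessor inside the subject DP of the matrix clause; does not c-command the reflexive — cannot bind it (Principle A).
— Rosa's accountant: subject of the matrix clause; c-commands the reflexive within its binding domain — allowed (Principle A).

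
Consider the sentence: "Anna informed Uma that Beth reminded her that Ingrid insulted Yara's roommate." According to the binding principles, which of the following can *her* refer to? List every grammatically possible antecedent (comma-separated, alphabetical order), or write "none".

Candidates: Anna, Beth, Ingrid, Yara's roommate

*her* is a pronoun; Principle B requires it to be free in its binding domain — the clause headed by 'reminded'.
— Anna: subject of the matrix clause; c-commands the pronoun but lies outside its binding domain — allowed.
— Beth: subject of the clause headed by 'reminded'; c-commands the pronoun within its binding domain — blocked (Principle B).
— Ingrid: subject of the clause headed by 'insulted'; is c-commanded by the pronoun; coreference would bind this R-expression — blocked (Principle C).
— Yara's roommate: object of the clause headed by 'insulted'; is c-commanded by the pronoun; coreference would bind this R-expression — blocked (Principle C).

Anna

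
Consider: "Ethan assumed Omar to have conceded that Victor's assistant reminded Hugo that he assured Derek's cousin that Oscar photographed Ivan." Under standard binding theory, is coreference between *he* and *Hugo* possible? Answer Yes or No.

Yes

*Hugo* is an R-expression; Principle C requires it to be free (not bound by any c-commanding expression).
— he: subject of the clause headed by 'assured'; the pronoun does not c-command the R-expression — coreference allowed.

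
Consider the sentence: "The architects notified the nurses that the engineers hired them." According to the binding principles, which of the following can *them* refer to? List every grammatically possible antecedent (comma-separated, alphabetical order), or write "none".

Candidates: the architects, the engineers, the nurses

the architects, the nurses

*them* is a pronoun; Principle B requires it to be free in its binding domain — the clause headed by 'hired'.
— the architects: subject of the matrix clause; c-commands the pronoun but lies outside its binding domain — allowed.
— the engineers: subject of the clause headed by 'hired'; c-commands the pronoun within its binding domain — blocked (Principle B).
— the nurses: object of the matrix clause; c-commands the pronoun but lies outside its binding domain — allowed.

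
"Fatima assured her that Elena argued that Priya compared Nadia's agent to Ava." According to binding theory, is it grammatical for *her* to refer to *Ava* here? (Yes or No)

*Ava* is an R-expression; Principle C requires it to be free (not bound by any c-commanding expression).
— her: object of the matrix clause; the pronoun c-commands the R-expression — coreference blocked (Principle C).

No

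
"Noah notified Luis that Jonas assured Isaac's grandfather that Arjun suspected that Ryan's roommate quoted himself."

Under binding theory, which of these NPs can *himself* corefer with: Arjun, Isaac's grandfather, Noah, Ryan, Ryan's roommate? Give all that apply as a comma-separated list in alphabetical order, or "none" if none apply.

*himself* is a reflexive; Principle A requires it to be bound within its binding domain — the clause headed by 'quoted'.
— Arjun: subject of the clause headed by 'suspected'; c-commands the reflexive but lies outside its binding domain — cannot bind it (Principle A).
— Isaac's grandfather: object of the clause headed by 'assured'; c-commands the reflexive but lies outside its binding domain — cannot bind it (Principle A).
— Noah: subject of the matrix clause; c-commands the reflexive but lies outside its binding domain — cannot bind it (Principle A).
— Ryan: possessor inside the subject DP of the clause headed by 'quoted'; does not c-command the reflexive — cannot bind it (Principle A).
— Ryan's roommate: subject of the clause headed by 'quoted'; c-commands the reflexive within its binding domain — allowed (Principle A).

Ryan's roommate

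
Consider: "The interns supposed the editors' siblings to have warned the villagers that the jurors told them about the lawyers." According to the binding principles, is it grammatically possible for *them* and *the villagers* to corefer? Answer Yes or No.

*them* is a pronoun; Principle B requires it to be free in its binding domain — the clause headed by 'told'.
— the villagers: object of the clause headed by 'warned'; c-commands the pronoun but lies outside its binding domain — allowed.

Yes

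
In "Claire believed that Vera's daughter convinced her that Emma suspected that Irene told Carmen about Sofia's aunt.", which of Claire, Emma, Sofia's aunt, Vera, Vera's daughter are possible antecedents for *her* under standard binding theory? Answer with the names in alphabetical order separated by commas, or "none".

*her* is a pronoun; Principle B requires it to be free in its binding domain — the clause headed by 'convinced'.
— Claire: subject of the matrix clause; c-commands the pronoun but lies outside its binding domain — allowed.
— Emma: subject of the clause headed by 'suspected'; is c-commanded by the pronoun; coreference would bind this R-expression — blocked (Principle C).
— Sofia's aunt: second object of the clause headed by 'told'; is c-commanded by the pronoun; coreference would bind this R-expression — blocked (Principle C).
— Vera: possessor inside the subject DP of the clause headed by 'convinced'; does not c-command the pronoun — Principle B does not apply; allowed.
— Vera's daughter: subject of the clause headed by 'convinced'; c-commands the pronoun within its binding domain — blocked (Principle B).

Claire, Vera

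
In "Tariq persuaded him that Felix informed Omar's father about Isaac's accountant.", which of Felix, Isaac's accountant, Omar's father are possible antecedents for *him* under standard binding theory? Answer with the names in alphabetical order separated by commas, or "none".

*him* is a pronoun; Principle B requires it to be free in its binding domain — the matrix clause.
— Felix: subject of the clause headed by 'informed'; is c-commanded by the pronoun; coreference would bind this R-expression — blocked (Principle C).
— Isaac's accountant: second object of the clause headed by 'informed'; is c-commanded by the pronoun; coreference would bind this R-expression — blocked (Principle C).
— Omar's father: object of the clause headed by 'informed'; is c-commanded by the pronoun; coreference would bind this R-expression — blocked (Principle C).

none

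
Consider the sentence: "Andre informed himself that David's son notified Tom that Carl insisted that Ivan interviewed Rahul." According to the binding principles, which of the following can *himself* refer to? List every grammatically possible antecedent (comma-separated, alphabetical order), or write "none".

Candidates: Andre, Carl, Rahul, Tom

*himself* is a reflexive; Principle A requires it to be bound within its binding domain — the matrix clause.
— Andre: subject of the matrix clause; c-commands the reflexive within its binding domain — allowed (Principle A).
— Carl: subject of the clause headed by 'insisted'; does not c-command the reflexive — cannot bind it (Principle A).
— Rahul: object of the clause headed by 'interviewed'; does not c-command the reflexive — cannot bind it (Principle A).
— Tom: object of the clause headed by 'notified'; does not c-command the reflexive — cannot bind it (Principle A).

Andre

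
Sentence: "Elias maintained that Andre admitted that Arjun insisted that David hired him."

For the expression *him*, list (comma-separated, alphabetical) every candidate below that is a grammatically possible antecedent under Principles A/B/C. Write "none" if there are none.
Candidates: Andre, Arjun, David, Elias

Andre, Arjun, Elias

*him* is a pronoun; Principle B requires it to be free in its binding domain — the clause headed by 'hired'.
— Andre: subject of the clause headed by 'admitted'; c-commands the pronoun but lies outside its binding domain — allowed.
— Arjun: subject of the clause headed by 'insisted'; c-commands the pronoun but lies outside its binding domain — allowed.
— David: subject of the clause headed by 'hired'; c-commands the pronoun within its binding domain — blocked (Principle B).
— Elias: subject of the matrix clause; c-commands the pronoun but lies outside its binding domain — allowed.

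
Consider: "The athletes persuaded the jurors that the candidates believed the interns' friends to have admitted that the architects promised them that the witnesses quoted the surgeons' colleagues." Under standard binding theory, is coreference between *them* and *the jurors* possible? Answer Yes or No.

*the jurors* is an R-expression; Principle C requires it to be free (not bound by any c-commanding expression).
— them: object of the clause headed by 'promised'; the pronoun does not c-command the R-expression — coreference allowed.

Yes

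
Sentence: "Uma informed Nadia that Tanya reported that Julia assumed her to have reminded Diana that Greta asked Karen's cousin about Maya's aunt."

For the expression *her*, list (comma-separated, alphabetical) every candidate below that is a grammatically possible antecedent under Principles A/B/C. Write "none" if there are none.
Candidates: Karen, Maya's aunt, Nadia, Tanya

Nadia, Tanya

*her* is a pronoun; Principle B requires it to be free in its binding domain — the clause headed by 'assumed'.
— Karen: possessor inside the object DP of the clause headed by 'asked'; is c-commanded by the pronoun; coreference would bind this R-expression — blocked (Principle C).
— Maya's aunt: second object of the clause headed by 'asked'; is c-commanded by the pronoun; coreference would bind this R-expression — blocked (Principle C).
— Nadia: object of the matrix clause; c-commands the pronoun but lies outside its binding domain — allowed.
— Tanya: subject of the clause headed by 'reported'; c-commands the pronoun but lies outside its binding domain — allowed.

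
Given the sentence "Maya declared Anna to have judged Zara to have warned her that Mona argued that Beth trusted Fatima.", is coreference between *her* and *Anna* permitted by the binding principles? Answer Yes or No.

*her* is a pronoun; Principle B requires it to be free in its binding domain — the clause headed by 'warned'.
— Anna: subject of the clause headed by 'judged'; c-commands the pronoun but lies outside its binding domain — allowed.

Yes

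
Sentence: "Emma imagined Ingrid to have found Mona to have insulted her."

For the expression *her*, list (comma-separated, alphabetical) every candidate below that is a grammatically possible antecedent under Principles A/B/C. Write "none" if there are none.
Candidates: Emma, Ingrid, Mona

*her* is a pronoun; Principle B requires it to be free in its binding domain — the clause headed by 'insulted'.
— Emma: subject of the matrix clause; c-commands the pronoun but lies outside its binding domain — allowed.
— Ingrid: subject of the clause headed by 'found'; c-commands the pronoun but lies outside its binding domain — allowed.
— Mona: subject of the clause headed by 'insulted'; c-commands the pronoun within its binding domain — blocked (Principle B).

Emma, Ingrid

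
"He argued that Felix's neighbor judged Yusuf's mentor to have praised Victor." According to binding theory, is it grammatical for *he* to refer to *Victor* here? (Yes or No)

*Victor* is an R-expression; Principle C requires it to be free (not bound by any c-commanding expression).
— he: subject of the matrix clause; the pronoun c-commands the R-expression — coreference blocked (Principle C).

No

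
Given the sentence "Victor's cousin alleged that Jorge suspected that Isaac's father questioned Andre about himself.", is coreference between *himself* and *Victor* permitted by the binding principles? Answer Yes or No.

No

*himself* is a reflexive; Principle A requires it to be bound within its binding domain — the clause headed by 'questioned'.
— Victor: possessor inside the subject DP of the matrix clause; does not c-command the reflexive — cannot bind it (Principle A).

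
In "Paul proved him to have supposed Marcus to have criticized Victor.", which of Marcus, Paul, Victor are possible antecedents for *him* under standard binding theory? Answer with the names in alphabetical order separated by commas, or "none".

none

*him* is a pronoun; Principle B requires it to be free in its binding domain — the matrix clause.
— Marcus: subject of the clause headed by 'criticized'; is c-commanded by the pronoun; coreference would bind this R-expression — blocked (Principle C).
— Paul: subject of the matrix clause; c-commands the pronoun within its binding domain — blocked (Principle B).
— Victor: object of the clause headed by 'criticized'; is c-commanded by the pronoun; coreference would bind this R-expression — blocked (Principle C).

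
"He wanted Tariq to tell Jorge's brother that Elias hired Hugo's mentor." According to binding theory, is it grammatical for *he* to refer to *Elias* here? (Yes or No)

*Elias* is an R-expression; Principle C requires it to be free (not bound by any c-commanding expression).
— he: subject of the matrix clause; the pronoun c-commands the R-expression — coreference blocked (Principle C).

No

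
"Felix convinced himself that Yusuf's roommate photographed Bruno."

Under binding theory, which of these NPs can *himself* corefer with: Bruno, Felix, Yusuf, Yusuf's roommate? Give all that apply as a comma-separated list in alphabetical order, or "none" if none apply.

*himself* is a reflexive; Principle A requires it to be bound within its binding domain — the matrix clause.
— Bruno: object of the clause headed by 'photographed'; does not c-command the reflexive — cannot bind it (Principle A).
— Felix: subject of the matrix clause; c-commands the reflexive within its binding domain — allowed (Principle A).
— Yusuf: possessor inside the subject DP of the clause headed by 'photographed'; does not c-command the reflexive — cannot bind it (Principle A).
— Yusuf's roommate: subject of the clause headed by 'photographed'; does not c-command the reflexive — cannot bind it (Principle A).

Felix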